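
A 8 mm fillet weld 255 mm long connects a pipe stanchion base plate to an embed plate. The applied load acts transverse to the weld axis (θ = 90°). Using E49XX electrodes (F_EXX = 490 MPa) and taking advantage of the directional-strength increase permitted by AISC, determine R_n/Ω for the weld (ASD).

R_n/Ω ≈ 318 kN

t_e = 0.707 × 8 = 5.656 mm; A_we = 5.656 × 255 = 1442 mm².
Directional factor: 1.0 + 0.5 sin^1.5(90°) = 1.5.
F_nw = 0.6 × 490 × 1.5 = 441 MPa.
R_n/Ω = (441 × 1442) / 2.0 × 10⁻³ = 318 kN.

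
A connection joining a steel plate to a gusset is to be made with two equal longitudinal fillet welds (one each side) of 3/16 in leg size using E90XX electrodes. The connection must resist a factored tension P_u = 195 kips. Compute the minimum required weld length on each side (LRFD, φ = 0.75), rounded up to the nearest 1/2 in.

E90XX → F_EXX = 90 ksi.
Throat t_e = 0.707 × 0.1875 = 0.1326 in.
φr_n = 0.75 × 0.6 × 90 × 0.1326 = 5.369 kips/in.
L_req = P_u / φr_n = 195 / 5.369 = 36.32 in total.
Per side: 36.32 / 2 = 18.16 in.
Round up → use L = 18.5 in on each side.

L = 18.5 in on each side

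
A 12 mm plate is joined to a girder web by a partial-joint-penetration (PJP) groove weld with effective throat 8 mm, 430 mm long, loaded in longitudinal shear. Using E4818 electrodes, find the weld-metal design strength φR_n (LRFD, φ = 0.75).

E48XX → F_EXX = 480 MPa.
Effective throat (given) t_e = 8 mm.
A_we = 8 × 430 = 3440 mm².
F_nw = 0.6 F_EXX = 288 MPa.
φR_n = 0.75 × 288 × 3440 × 10⁻³ = 743 kN.

φR_n ≈ 743 kN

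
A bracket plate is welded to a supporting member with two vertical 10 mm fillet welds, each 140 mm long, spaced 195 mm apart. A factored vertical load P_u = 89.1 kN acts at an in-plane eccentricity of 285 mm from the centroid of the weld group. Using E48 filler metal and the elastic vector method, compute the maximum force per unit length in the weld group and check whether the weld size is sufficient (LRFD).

E48XX → F_EXX = 480 MPa.
Total weld length L_w = 280 mm. Treat welds as unit-width lines.
Polar moment about centroid: J = 2[d³/12 + d(b/2)²] = 2[140³/12 + 140×97.5²] = 3119000 mm³.
Direct shear f_v = P/L_w = 89.1×10³ / 280 = 318.2 N/mm (vertical).
Torsion M = P·e = 89.1×10³ × 285 = 25394000 N·mm.
Critical point at (x, y) = (97.5, 70) from centroid. f_tx = M·y/J = 569.9 N/mm; f_ty = M·x/J = 793.8 N/mm.
Resultant f_max = √[f_tx² + (f_v + f_ty)²] = √[569.9² + (318.2 + 793.8)²] = 1250 N/mm.
Capacity per unit length: φr_n = 0.75 × 0.6 × 480 × (0.707 × 10) = 1527 N/mm.
1250 ≤ 1527 → adequate.

f_max ≈ 1250 N/mm; adequate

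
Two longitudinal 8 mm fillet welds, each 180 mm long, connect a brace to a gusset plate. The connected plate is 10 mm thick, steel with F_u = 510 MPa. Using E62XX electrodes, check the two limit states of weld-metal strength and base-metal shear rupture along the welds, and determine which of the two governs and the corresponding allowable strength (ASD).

E62XX → F_EXX = 620 MPa.
t_e = 0.707 × 8 = 5.656 mm; L = 360 mm.
Weld metal: R_n/Ω = (1/2.0) × 0.6 × 620 × 5.656 × 360 × 10⁻³ = 378.7 kN.
Base metal (shear rupture): R_n/Ω = (1/2.0) × 0.6 × 510 × 10 × 360 × 10⁻³ = 550.8 kN.
Governing: weld metal.

R_n/Ω ≈ 379 kN (weld metal governs)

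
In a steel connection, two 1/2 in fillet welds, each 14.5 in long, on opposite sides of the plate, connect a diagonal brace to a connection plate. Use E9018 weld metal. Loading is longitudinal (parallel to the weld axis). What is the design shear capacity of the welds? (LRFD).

φR_n ≈ 415 kip

E90XX → F_EXX = 90 ksi.
Effective throat t_e = 0.707 × 0.5 = 0.3535 in.
Total length L = 29 in; A_we = 0.3535 × 29 = 10.25 in².
F_nw = 0.6 F_EXX = 0.6 × 90 = 54 ksi.
φR_n = 0.75 × 54 × 10.25 = 415.2 kip.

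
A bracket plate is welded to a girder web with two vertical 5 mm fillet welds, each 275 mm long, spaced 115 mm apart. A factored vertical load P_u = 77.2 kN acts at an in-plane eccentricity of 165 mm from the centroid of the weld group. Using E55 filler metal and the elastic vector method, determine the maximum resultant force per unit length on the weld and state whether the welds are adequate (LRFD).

E55XX → F_EXX = 550 MPa.
Total weld length L_w = 550 mm. Treat welds as unit-width lines.
Polar moment about centroid: J = 2[d³/12 + d(b/2)²] = 2[275³/12 + 275×57.5²] = 5285000 mm³.
Direct shear f_v = P/L_w = 77.2×10³ / 550 = 140.4 N/mm (vertical).
Torsion M = P·e = 77.2×10³ × 165 = 12738000 N·mm.
Critical point at (x, y) = (57.5, 137.5) from centroid. f_tx = M·y/J = 331.4 N/mm; f_ty = M·x/J = 138.6 N/mm.
Resultant f_max = √[f_tx² + (f_v + f_ty)²] = √[331.4² + (140.4 + 138.6)²] = 433.2 N/mm.
Capacity per unit length: φr_n = 0.75 × 0.6 × 550 × (0.707 × 5) = 874.9 N/mm.
433.2 ≤ 874.9 → adequate.

f_max ≈ 433 N/mm; adequate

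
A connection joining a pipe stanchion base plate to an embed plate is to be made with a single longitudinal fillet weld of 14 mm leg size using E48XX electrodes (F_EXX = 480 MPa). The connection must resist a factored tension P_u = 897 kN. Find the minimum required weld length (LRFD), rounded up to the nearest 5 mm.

L = 420 mm

Throat t_e = 0.707 × 14 = 9.898 mm.
φr_n = 0.75 × 0.6 × 480 × 9.898 × 10⁻³ = 2.138 kN/mm.
L_req = P_u / φr_n = 897 / 2.138 = 419.6 mm total.
Round up → use L = 420 mm.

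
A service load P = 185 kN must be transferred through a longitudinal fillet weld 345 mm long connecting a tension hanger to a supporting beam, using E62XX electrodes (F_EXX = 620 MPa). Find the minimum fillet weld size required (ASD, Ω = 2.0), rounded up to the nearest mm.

w = 5 mm

Total weld length L = 345 mm.
Required throat t_e = P × Ω / (0.6 F_EXX × L) = 185 × 2.0 / (0.6 × 620 × 345 × 10⁻³) = 2.883 mm.
Required leg w = t_e / 0.707 = 4.078 mm → use 5 mm.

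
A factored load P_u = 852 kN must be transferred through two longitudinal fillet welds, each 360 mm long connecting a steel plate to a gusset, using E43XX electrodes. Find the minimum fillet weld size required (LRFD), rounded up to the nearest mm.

w = 9 mm

E43XX → F_EXX = 430 MPa.
Total weld length L = 720 mm.
Required throat t_e = P_u / (φ × 0.6 F_EXX × L) = 852 / (0.75 × 0.6 × 430 × 720 × 10⁻³) = 6.115 mm.
Required leg w = t_e / 0.707 = 8.65 mm → use 9 mm.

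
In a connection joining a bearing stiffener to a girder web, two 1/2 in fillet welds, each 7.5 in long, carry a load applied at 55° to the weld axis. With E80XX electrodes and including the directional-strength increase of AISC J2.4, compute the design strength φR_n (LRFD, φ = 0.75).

φR_n ≈ 262 kips

E80XX → F_EXX = 80 ksi.
t_e = 0.707 × 0.5 = 0.3535 in; A_we = 0.3535 × 15 = 5.302 in².
Directional factor: 1.0 + 0.5 sin^1.5(55°) = 1.371.
F_nw = 0.6 × 80 × 1.371 = 65.79 ksi.
φR_n = 0.75 × 65.79 × 5.302 = 261.7 kips.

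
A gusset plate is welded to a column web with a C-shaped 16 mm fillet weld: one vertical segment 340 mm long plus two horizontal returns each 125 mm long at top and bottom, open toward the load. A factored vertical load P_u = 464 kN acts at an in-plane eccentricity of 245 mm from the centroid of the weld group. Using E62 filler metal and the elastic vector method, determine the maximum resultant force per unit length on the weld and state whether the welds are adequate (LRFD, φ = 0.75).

E62XX → F_EXX = 620 MPa.
Total weld length L_w = 590 mm. Treat welds as unit-width lines.
Centroid: x̄ = 2×125×62.5 / 590 = 26.48 mm from the vertical weld.
Polar moment about centroid: J = I_x + I_y = [340³/12 + 2×125×170²] + [340×26.48² + 2(125³/12 + 125×36.02²)] = 11390000 mm³.
Direct shear f_v = P/L_w = 464×10³ / 590 = 786.4 N/mm (vertical).
Torsion M = P·e = 464×10³ × 245 = 113680000 N·mm.
Critical point at (x, y) = (98.52, 170) from centroid. f_tx = M·y/J = 1697 N/mm; f_ty = M·x/J = 983.4 N/mm.
Resultant f_max = √[f_tx² + (f_v + f_ty)²] = √[1697² + (786.4 + 983.4)²] = 2452 N/mm.
Capacity per unit length: φr_n = 0.75 × 0.6 × 620 × (0.707 × 16) = 3156 N/mm.
2452 ≤ 3156 → adequate.

f_max ≈ 2450 N/mm; adequate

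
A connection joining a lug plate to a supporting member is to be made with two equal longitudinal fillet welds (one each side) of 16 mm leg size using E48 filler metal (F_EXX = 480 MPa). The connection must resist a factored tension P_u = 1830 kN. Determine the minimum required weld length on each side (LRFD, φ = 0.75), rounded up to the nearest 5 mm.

Throat t_e = 0.707 × 16 = 11.31 mm.
φr_n = 0.75 × 0.6 × 480 × 11.31 × 10⁻³ = 2.443 kN/mm.
L_req = P_u / φr_n = 1830 / 2.443 = 749 mm total.
Per side: 749 / 2 = 374.5 mm.
Round up → use L = 375 mm on each side.

L = 375 mm on each side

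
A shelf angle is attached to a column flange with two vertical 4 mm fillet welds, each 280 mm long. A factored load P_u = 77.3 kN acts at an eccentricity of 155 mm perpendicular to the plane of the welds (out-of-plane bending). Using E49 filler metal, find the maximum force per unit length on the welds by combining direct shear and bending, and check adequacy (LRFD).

f_max ≈ 479 N/mm; adequate

E49XX → F_EXX = 490 MPa.
L_w = 2 × 280 = 560 mm; section modulus (unit throat) S = 2 × L²/6 = 26130 mm².
Direct shear f_v = P/L_w = 77.3×10³/560 = 138 N/mm.
Moment M = P × e = 77.3×10³ × 155 = 11982000 N·mm; bending f_b = M/S = 458.5 N/mm.
f_max = √(f_v² + f_b²) = √(138² + 458.5²) = 478.8 N/mm.
φr_n = 0.75 × 0.6 × 490 × (0.707 × 4) = 623.6 N/mm → adequate.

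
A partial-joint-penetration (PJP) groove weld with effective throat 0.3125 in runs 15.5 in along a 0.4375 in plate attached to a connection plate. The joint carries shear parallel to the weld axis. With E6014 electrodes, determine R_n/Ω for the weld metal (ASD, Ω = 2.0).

E60XX → F_EXX = 60 ksi.
Effective throat (given) t_e = 0.3125 in.
A_we = 0.3125 × 15.5 = 4.844 in².
F_nw = 0.6 F_EXX = 36 ksi.
R_n/Ω = (36 × 4.844) / 2.0 = 87.19 kips.

R_n/Ω ≈ 87.2 kips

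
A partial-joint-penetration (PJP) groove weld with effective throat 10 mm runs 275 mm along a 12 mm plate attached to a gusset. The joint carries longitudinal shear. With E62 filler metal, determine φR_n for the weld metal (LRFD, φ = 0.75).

φR_n ≈ 767 kN

E62XX → F_EXX = 620 MPa.
Effective throat (given) t_e = 10 mm.
A_we = 10 × 275 = 2750 mm².
F_nw = 0.6 F_EXX = 372 MPa.
φR_n = 0.75 × 372 × 2750 × 10⁻³ = 767.2 kN.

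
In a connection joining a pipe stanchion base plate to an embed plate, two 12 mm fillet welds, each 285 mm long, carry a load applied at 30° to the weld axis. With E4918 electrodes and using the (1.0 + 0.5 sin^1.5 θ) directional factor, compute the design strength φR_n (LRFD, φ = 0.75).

φR_n ≈ 1250 kN

E49XX → F_EXX = 490 MPa.
t_e = 0.707 × 12 = 8.484 mm; A_we = 8.484 × 570 = 4836 mm².
Directional factor: 1.0 + 0.5 sin^1.5(30°) = 1.177.
F_nw = 0.6 × 490 × 1.177 = 346 MPa.
φR_n = 0.75 × 346 × 4836 × 10⁻³ = 1255 kN.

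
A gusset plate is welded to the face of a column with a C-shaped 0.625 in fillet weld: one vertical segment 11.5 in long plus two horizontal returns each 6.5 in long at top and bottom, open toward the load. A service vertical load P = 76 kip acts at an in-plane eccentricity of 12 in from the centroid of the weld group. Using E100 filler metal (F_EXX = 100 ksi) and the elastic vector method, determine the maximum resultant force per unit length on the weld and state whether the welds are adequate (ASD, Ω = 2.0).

Total weld length L_w = 24.5 in. Treat welds as unit-width lines.
Centroid: x̄ = 2×6.5×3.25 / 24.5 = 1.724 in from the vertical weld.
Polar moment about centroid: J = I_x + I_y = [11.5³/12 + 2×6.5×5.75²] + [11.5×1.724² + 2(6.5³/12 + 6.5×1.526²)] = 666.8 in³.
Direct shear f_v = P/L_w = 76 / 24.5 = 3.102 kip/in (vertical).
Torsion M = P·e = 76 × 12 = 912 kip·in.
Critical point at (x, y) = (4.776, 5.75) from centroid. f_tx = M·y/J = 7.865 kip/in; f_ty = M·x/J = 6.532 kip/in.
Resultant f_max = √[f_tx² + (f_v + f_ty)²] = √[7.865² + (3.102 + 6.532)²] = 12.44 kip/in.
Capacity per unit length: r_n/Ω = (1/2.0) × 0.6 × 100 × (0.707 × 0.625) = 13.26 kip/in.
12.44 ≤ 13.26 → adequate.

f_max ≈ 12.4 kip/in; adequate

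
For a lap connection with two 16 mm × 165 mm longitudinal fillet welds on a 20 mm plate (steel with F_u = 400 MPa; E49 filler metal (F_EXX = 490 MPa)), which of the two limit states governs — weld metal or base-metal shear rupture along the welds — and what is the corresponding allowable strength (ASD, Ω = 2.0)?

t_e = 0.707 × 16 = 11.31 mm; L = 330 mm.
Weld metal: R_n/Ω = (1/2.0) × 0.6 × 490 × 11.31 × 330 × 10⁻³ = 548.7 kN.
Base metal (shear rupture): R_n/Ω = (1/2.0) × 0.6 × 400 × 20 × 330 × 10⁻³ = 792 kN.
Governing: weld metal.

R_n/Ω ≈ 549 kN (weld metal governs)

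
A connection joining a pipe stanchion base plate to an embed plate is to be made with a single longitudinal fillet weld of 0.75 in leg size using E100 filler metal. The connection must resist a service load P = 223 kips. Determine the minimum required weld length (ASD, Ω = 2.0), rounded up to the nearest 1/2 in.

E100XX → F_EXX = 100 ksi.
Throat t_e = 0.707 × 0.75 = 0.5302 in.
r_n/Ω = (0.6 × 100 × 0.5302) / 2.0 = 15.91 kip/in.
L_req = P / (r_n/Ω) = 223 / 15.91 = 14.02 in total.
Round up → use L = 14.5 in.

L = 14.5 in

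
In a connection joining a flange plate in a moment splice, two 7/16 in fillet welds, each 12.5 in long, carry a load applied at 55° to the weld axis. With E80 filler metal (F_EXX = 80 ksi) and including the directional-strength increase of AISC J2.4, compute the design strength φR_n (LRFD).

φR_n ≈ 382 kips

t_e = 0.707 × 0.4375 = 0.3093 in; A_we = 0.3093 × 25 = 7.733 in².
Directional factor: 1.0 + 0.5 sin^1.5(55°) = 1.371.
F_nw = 0.6 × 80 × 1.371 = 65.79 ksi.
φR_n = 0.75 × 65.79 × 7.733 = 381.6 kips.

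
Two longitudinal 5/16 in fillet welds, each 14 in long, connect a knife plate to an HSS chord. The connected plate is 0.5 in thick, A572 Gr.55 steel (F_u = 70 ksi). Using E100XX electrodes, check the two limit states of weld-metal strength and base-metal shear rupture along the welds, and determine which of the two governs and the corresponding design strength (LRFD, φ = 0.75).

φR_n ≈ 278 kip (weld metal governs)

E100XX → F_EXX = 100 ksi.
t_e = 0.707 × 0.3125 = 0.2209 in; L = 28 in.
Weld metal: φR_n = 0.75 × 0.6 × 100 × 0.2209 × 28 = 278.4 kip.
Base metal (shear rupture): φR_n = 0.75 × 0.6 × 70 × 0.5 × 28 = 441 kip.
Governing: weld metal.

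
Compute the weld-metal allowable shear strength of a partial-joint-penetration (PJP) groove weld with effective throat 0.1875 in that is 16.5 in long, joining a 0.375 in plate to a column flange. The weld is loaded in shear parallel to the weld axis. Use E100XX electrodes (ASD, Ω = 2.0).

R_n/Ω ≈ 92.8 kip

E100XX → F_EXX = 100 ksi.
Effective throat (given) t_e = 0.1875 in.
A_we = 0.1875 × 16.5 = 3.094 in².
F_nw = 0.6 F_EXX = 60 ksi.
R_n/Ω = (60 × 3.094) / 2.0 = 92.81 kip.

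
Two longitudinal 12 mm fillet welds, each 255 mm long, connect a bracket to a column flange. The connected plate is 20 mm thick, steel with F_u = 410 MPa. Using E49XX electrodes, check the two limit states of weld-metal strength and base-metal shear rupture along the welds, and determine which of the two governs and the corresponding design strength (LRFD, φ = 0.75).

φR_n ≈ 954 kN (weld metal governs)

E49XX → F_EXX = 490 MPa.
t_e = 0.707 × 12 = 8.484 mm; L = 510 mm.
Weld metal: φR_n = 0.75 × 0.6 × 490 × 8.484 × 510 × 10⁻³ = 954.1 kN.
Base metal (shear rupture): φR_n = 0.75 × 0.6 × 410 × 20 × 510 × 10⁻³ = 1882 kN.
Governing: weld metal.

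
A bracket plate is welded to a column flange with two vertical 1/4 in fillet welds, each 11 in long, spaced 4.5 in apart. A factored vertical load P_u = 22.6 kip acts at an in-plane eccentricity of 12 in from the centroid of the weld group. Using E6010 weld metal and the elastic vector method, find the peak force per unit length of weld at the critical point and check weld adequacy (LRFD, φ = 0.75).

E60XX → F_EXX = 60 ksi.
Total weld length L_w = 22 in. Treat welds as unit-width lines.
Polar moment about centroid: J = 2[d³/12 + d(b/2)²] = 2[11³/12 + 11×2.25²] = 333.2 in³.
Direct shear f_v = P/L_w = 22.6 / 22 = 1.027 kip/in (vertical).
Torsion M = P·e = 22.6 × 12 = 271.2 kip·in.
Critical point at (x, y) = (2.25, 5.5) from centroid. f_tx = M·y/J = 4.476 kip/in; f_ty = M·x/J = 1.831 kip/in.
Resultant f_max = √[f_tx² + (f_v + f_ty)²] = √[4.476² + (1.027 + 1.831)²] = 5.311 kip/in.
Capacity per unit length: φr_n = 0.75 × 0.6 × 60 × (0.707 × 0.25) = 4.772 kip/in.
5.311 > 4.772 → NOT adequate.

f_max ≈ 5.31 kip/in; NOT adequate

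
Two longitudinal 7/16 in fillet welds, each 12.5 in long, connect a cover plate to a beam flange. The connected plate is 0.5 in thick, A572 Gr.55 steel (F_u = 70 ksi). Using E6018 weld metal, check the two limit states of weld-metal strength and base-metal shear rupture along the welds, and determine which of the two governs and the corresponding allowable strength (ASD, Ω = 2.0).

R_n/Ω ≈ 139 kip (weld metal governs)

E60XX → F_EXX = 60 ksi.
t_e = 0.707 × 0.4375 = 0.3093 in; L = 25 in.
Weld metal: R_n/Ω = (1/2.0) × 0.6 × 60 × 0.3093 × 25 = 139.2 kip.
Base metal (shear rupture): R_n/Ω = (1/2.0) × 0.6 × 70 × 0.5 × 25 = 262.5 kip.
Governing: weld metal.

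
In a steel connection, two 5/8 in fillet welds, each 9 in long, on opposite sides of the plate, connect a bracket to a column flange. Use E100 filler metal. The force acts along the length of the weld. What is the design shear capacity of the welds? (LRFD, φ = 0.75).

E100XX → F_EXX = 100 ksi.
Effective throat t_e = 0.707 × 0.625 = 0.4419 in.
Total length L = 18 in; A_we = 0.4419 × 18 = 7.954 in².
F_nw = 0.6 F_EXX = 0.6 × 100 = 60 ksi.
φR_n = 0.75 × 60 × 7.954 = 357.9 kip.

φR_n ≈ 358 kip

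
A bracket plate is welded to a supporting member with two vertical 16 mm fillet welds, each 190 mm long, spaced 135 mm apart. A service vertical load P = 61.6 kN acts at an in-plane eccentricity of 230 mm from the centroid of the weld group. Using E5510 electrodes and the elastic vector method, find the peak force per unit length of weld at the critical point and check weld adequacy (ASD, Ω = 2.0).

f_max ≈ 681 N/mm; adequate

E55XX → F_EXX = 550 MPa.
Total weld length L_w = 380 mm. Treat welds as unit-width lines.
Polar moment about centroid: J = 2[d³/12 + d(b/2)²] = 2[190³/12 + 190×67.5²] = 2875000 mm³.
Direct shear f_v = P/L_w = 61.6×10³ / 380 = 162.1 N/mm (vertical).
Torsion M = P·e = 61.6×10³ × 230 = 14168000 N·mm.
Critical point at (x, y) = (67.5, 95) from centroid. f_tx = M·y/J = 468.2 N/mm; f_ty = M·x/J = 332.7 N/mm.
Resultant f_max = √[f_tx² + (f_v + f_ty)²] = √[468.2² + (162.1 + 332.7)²] = 681.2 N/mm.
Capacity per unit length: r_n/Ω = (1/2.0) × 0.6 × 550 × (0.707 × 16) = 1866 N/mm.
681.2 ≤ 1866 → adequate.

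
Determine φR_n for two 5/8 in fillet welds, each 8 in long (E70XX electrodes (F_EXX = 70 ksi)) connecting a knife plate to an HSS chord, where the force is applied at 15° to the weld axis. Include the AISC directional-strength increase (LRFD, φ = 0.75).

φR_n ≈ 237 kip

t_e = 0.707 × 0.625 = 0.4419 in; A_we = 0.4419 × 16 = 7.07 in².
Directional factor: 1.0 + 0.5 sin^1.5(15°) = 1.066.
F_nw = 0.6 × 70 × 1.066 = 44.77 ksi.
φR_n = 0.75 × 44.77 × 7.07 = 237.4 kip.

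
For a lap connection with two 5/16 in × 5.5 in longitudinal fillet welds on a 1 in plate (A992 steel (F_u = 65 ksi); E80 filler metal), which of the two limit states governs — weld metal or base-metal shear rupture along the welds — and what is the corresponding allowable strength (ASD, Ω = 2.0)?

R_n/Ω ≈ 58.3 kip (weld metal governs)

E80XX → F_EXX = 80 ksi.
t_e = 0.707 × 0.3125 = 0.2209 in; L = 11 in.
Weld metal: R_n/Ω = (1/2.0) × 0.6 × 80 × 0.2209 × 11 = 58.33 kip.
Base metal (shear rupture): R_n/Ω = (1/2.0) × 0.6 × 65 × 1 × 11 = 214.5 kip.
Governing: weld metal.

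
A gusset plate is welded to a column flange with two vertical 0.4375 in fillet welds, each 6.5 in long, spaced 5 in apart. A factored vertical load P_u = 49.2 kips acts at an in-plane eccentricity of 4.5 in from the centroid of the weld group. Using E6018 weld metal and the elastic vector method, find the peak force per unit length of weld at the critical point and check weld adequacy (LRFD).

f_max ≈ 9.92 kip/in; NOT adequate

E60XX → F_EXX = 60 ksi.
Total weld length L_w = 13 in. Treat welds as unit-width lines.
Polar moment about centroid: J = 2[d³/12 + d(b/2)²] = 2[6.5³/12 + 6.5×2.5²] = 127 in³.
Direct shear f_v = P/L_w = 49.2 / 13 = 3.785 kip/in (vertical).
Torsion M = P·e = 49.2 × 4.5 = 221.4 kip·in.
Critical point at (x, y) = (2.5, 3.25) from centroid. f_tx = M·y/J = 5.665 kip/in; f_ty = M·x/J = 4.358 kip/in.
Resultant f_max = √[f_tx² + (f_v + f_ty)²] = √[5.665² + (3.785 + 4.358)²] = 9.919 kip/in.
Capacity per unit length: φr_n = 0.75 × 0.6 × 60 × (0.707 × 0.4375) = 8.351 kip/in.
9.919 > 8.351 → NOT adequate.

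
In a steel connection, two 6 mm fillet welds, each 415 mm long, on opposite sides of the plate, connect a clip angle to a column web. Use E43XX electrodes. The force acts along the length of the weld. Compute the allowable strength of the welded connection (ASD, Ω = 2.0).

E43XX → F_EXX = 430 MPa.
Effective throat t_e = 0.707 × 6 = 4.242 mm.
Total length L = 830 mm; A_we = 4.242 × 830 = 3521 mm².
F_nw = 0.6 F_EXX = 0.6 × 430 = 258 MPa.
R_n = 258 × 3521 × 10⁻³ = 908.4 kN; R_n/Ω = 908.4/2.0 = 454.2 kN.

R_n/Ω ≈ 454 kN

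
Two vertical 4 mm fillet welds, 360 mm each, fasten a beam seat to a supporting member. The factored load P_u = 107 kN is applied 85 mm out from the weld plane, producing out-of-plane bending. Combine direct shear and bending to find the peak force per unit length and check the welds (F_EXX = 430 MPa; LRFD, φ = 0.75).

L_w = 2 × 360 = 720 mm; section modulus (unit throat) S = 2 × L²/6 = 43200 mm².
Direct shear f_v = P/L_w = 107×10³/720 = 148.6 N/mm.
Moment M = P × e = 107×10³ × 85 = 9095000 N·mm; bending f_b = M/S = 210.5 N/mm.
f_max = √(f_v² + f_b²) = √(148.6² + 210.5²) = 257.7 N/mm.
φr_n = 0.75 × 0.6 × 430 × (0.707 × 4) = 547.2 N/mm → adequate.

f_max ≈ 258 N/mm; adequate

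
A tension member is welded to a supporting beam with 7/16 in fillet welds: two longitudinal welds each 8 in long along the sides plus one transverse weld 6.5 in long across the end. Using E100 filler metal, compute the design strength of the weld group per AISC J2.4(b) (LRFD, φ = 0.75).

φR_n ≈ 325 kips

E100XX → F_EXX = 100 ksi.
t_e = 0.707 × 0.4375 = 0.3093 in.
R_nwl = 0.6 × 100 × 0.3093 × 16 = 296.9 kips (longitudinal, 2 welds).
R_nwt = 0.6 × 100 × 0.3093 × 6.5 = 120.6 kips (transverse, base value).
(i) R_nwl + R_nwt = 417.6 kips; (ii) 0.85 R_nwl + 1.5 R_nwt = 433.3 kips.
R_n = max = 433.3 kips [governs: (ii)]; φR_n = 325 kips.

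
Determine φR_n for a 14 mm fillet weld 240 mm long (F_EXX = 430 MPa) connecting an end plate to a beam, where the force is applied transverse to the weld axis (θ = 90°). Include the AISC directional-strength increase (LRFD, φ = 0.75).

φR_n ≈ 689 kN

t_e = 0.707 × 14 = 9.898 mm; A_we = 9.898 × 240 = 2376 mm².
Directional factor: 1.0 + 0.5 sin^1.5(90°) = 1.5.
F_nw = 0.6 × 430 × 1.5 = 387 MPa.
φR_n = 0.75 × 387 × 2376 × 10⁻³ = 689.5 kN.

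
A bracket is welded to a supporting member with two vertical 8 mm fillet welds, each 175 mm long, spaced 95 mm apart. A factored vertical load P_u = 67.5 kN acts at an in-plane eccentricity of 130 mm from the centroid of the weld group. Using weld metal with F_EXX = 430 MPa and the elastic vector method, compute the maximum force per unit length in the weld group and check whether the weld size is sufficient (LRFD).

Total weld length L_w = 350 mm. Treat welds as unit-width lines.
Polar moment about centroid: J = 2[d³/12 + d(b/2)²] = 2[175³/12 + 175×47.5²] = 1683000 mm³.
Direct shear f_v = P/L_w = 67.5×10³ / 350 = 192.9 N/mm (vertical).
Torsion M = P·e = 67.5×10³ × 130 = 8775000 N·mm.
Critical point at (x, y) = (47.5, 87.5) from centroid. f_tx = M·y/J = 456.2 N/mm; f_ty = M·x/J = 247.7 N/mm.
Resultant f_max = √[f_tx² + (f_v + f_ty)²] = √[456.2² + (192.9 + 247.7)²] = 634.2 N/mm.
Capacity per unit length: φr_n = 0.75 × 0.6 × 430 × (0.707 × 8) = 1094 N/mm.
634.2 ≤ 1094 → adequate.

f_max ≈ 634 N/mm; adequate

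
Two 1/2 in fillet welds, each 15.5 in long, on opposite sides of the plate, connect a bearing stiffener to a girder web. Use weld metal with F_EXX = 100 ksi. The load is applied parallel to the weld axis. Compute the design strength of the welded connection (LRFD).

Effective throat t_e = 0.707 × 0.5 = 0.3535 in.
Total length L = 31 in; A_we = 0.3535 × 31 = 10.96 in².
F_nw = 0.6 F_EXX = 0.6 × 100 = 60 ksi.
φR_n = 0.75 × 60 × 10.96 = 493.1 kips.

φR_n ≈ 493 kips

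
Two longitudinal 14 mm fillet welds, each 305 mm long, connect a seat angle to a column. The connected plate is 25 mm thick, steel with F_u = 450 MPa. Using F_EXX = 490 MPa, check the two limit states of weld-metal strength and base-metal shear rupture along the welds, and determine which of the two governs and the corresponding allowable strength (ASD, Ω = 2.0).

t_e = 0.707 × 14 = 9.898 mm; L = 610 mm.
Weld metal: R_n/Ω = (1/2.0) × 0.6 × 490 × 9.898 × 610 × 10⁻³ = 887.6 kN.
Base metal (shear rupture): R_n/Ω = (1/2.0) × 0.6 × 450 × 25 × 610 × 10⁻³ = 2059 kN.
Governing: weld metal.

R_n/Ω ≈ 888 kN (weld metal governs)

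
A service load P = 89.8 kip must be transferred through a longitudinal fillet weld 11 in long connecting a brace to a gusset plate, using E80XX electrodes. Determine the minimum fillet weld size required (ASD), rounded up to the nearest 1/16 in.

E80XX → F_EXX = 80 ksi.
Total weld length L = 11 in.
Required throat t_e = P × Ω / (0.6 F_EXX × L) = 89.8 × 2.0 / (0.6 × 80 × 11) = 0.3402 in.
Required leg w = t_e / 0.707 = 0.4811 in → use 1/2 in.

w = 1/2 in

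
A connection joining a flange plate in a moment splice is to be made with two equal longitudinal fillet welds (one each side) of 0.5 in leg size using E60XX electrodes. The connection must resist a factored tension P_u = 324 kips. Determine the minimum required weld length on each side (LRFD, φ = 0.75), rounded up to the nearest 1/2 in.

E60XX → F_EXX = 60 ksi.
Throat t_e = 0.707 × 0.5 = 0.3535 in.
φr_n = 0.75 × 0.6 × 60 × 0.3535 = 9.544 kips/in.
L_req = P_u / φr_n = 324 / 9.544 = 33.95 in total.
Per side: 33.95 / 2 = 16.97 in.
Round up → use L = 17 in on each side.

L = 17 in on each side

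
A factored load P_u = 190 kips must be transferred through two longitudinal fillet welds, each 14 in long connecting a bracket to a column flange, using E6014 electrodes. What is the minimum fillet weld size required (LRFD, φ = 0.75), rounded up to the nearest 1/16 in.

E60XX → F_EXX = 60 ksi.
Total weld length L = 28 in.
Required throat t_e = P_u / (φ × 0.6 F_EXX × L) = 190 / (0.75 × 0.6 × 60 × 28) = 0.2513 in.
Required leg w = t_e / 0.707 = 0.3555 in → use 3/8 in.

w = 3/8 in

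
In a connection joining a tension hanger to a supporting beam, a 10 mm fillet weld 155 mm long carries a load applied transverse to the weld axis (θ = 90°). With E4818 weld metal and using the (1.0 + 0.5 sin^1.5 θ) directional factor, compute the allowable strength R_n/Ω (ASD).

E48XX → F_EXX = 480 MPa.
t_e = 0.707 × 10 = 7.07 mm; A_we = 7.07 × 155 = 1096 mm².
Directional factor: 1.0 + 0.5 sin^1.5(90°) = 1.5.
F_nw = 0.6 × 480 × 1.5 = 432 MPa.
R_n/Ω = (432 × 1096) / 2.0 × 10⁻³ = 236.7 kN.

R_n/Ω ≈ 237 kN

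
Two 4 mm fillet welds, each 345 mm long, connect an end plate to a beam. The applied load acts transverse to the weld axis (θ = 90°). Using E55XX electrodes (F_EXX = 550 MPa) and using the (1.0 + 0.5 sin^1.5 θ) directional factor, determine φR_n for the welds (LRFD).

t_e = 0.707 × 4 = 2.828 mm; A_we = 2.828 × 690 = 1951 mm².
Directional factor: 1.0 + 0.5 sin^1.5(90°) = 1.5.
F_nw = 0.6 × 550 × 1.5 = 495 MPa.
φR_n = 0.75 × 495 × 1951 × 10⁻³ = 724.4 kN.

φR_n ≈ 724 kN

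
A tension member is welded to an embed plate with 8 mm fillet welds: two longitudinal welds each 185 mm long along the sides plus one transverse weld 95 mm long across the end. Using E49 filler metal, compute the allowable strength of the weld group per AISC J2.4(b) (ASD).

R_n/Ω ≈ 387 kN

E49XX → F_EXX = 490 MPa.
t_e = 0.707 × 8 = 5.656 mm.
R_nwl = 0.6 × 490 × 5.656 × 370 × 10⁻³ = 615.3 kN (longitudinal, 2 welds).
R_nwt = 0.6 × 490 × 5.656 × 95 × 10⁻³ = 158 kN (transverse, base value).
(i) R_nwl + R_nwt = 773.2 kN; (ii) 0.85 R_nwl + 1.5 R_nwt = 759.9 kN.
R_n = max = 773.2 kN [governs: (i)]; R_n/Ω = 386.6 kN.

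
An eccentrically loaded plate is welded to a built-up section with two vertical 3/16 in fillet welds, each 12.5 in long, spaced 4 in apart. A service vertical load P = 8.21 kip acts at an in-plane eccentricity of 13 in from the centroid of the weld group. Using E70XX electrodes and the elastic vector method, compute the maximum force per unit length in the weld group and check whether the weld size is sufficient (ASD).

f_max ≈ 1.77 kip/in; adequate

E70XX → F_EXX = 70 ksi.
Total weld length L_w = 25 in. Treat welds as unit-width lines.
Polar moment about centroid: J = 2[d³/12 + d(b/2)²] = 2[12.5³/12 + 12.5×2²] = 425.5 in³.
Direct shear f_v = P/L_w = 8.21 / 25 = 0.3284 kip/in (vertical).
Torsion M = P·e = 8.21 × 13 = 106.73 kip·in.
Critical point at (x, y) = (2, 6.25) from centroid. f_tx = M·y/J = 1.568 kip/in; f_ty = M·x/J = 0.5016 kip/in.
Resultant f_max = √[f_tx² + (f_v + f_ty)²] = √[1.568² + (0.3284 + 0.5016)²] = 1.774 kip/in.
Capacity per unit length: r_n/Ω = (1/2.0) × 0.6 × 70 × (0.707 × 0.1875) = 2.784 kip/in.
1.774 ≤ 2.784 → adequate.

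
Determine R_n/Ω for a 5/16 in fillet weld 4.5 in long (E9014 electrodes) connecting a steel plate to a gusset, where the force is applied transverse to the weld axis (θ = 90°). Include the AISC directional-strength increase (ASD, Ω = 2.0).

R_n/Ω ≈ 40.3 kip

E90XX → F_EXX = 90 ksi.
t_e = 0.707 × 0.3125 = 0.2209 in; A_we = 0.2209 × 4.5 = 0.9942 in².
Directional factor: 1.0 + 0.5 sin^1.5(90°) = 1.5.
F_nw = 0.6 × 90 × 1.5 = 81 ksi.
R_n/Ω = (81 × 0.9942) / 2.0 = 40.27 kip.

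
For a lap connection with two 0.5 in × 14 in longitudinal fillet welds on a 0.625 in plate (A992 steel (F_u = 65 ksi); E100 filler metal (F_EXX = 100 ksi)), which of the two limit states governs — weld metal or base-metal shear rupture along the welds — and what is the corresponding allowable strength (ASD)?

R_n/Ω ≈ 297 kip (weld metal governs)

t_e = 0.707 × 0.5 = 0.3535 in; L = 28 in.
Weld metal: R_n/Ω = (1/2.0) × 0.6 × 100 × 0.3535 × 28 = 296.9 kip.
Base metal (shear rupture): R_n/Ω = (1/2.0) × 0.6 × 65 × 0.625 × 28 = 341.2 kip.
Governing: weld metal.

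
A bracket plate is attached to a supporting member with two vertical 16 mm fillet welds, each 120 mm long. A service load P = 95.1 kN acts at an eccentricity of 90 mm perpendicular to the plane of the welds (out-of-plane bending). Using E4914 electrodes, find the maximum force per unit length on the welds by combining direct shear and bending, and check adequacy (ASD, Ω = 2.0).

f_max ≈ 1830 N/mm; NOT adequate

E49XX → F_EXX = 490 MPa.
L_w = 2 × 120 = 240 mm; section modulus (unit throat) S = 2 × L²/6 = 4800 mm².
Direct shear f_v = P/L_w = 95.1×10³/240 = 396.2 N/mm.
Moment M = P × e = 95.1×10³ × 90 = 8559000 N·mm; bending f_b = M/S = 1783 N/mm.
f_max = √(f_v² + f_b²) = √(396.2² + 1783²) = 1827 N/mm.
r_n/Ω = (1/2.0) × 0.6 × 490 × (0.707 × 16) = 1663 N/mm → NOT adequate.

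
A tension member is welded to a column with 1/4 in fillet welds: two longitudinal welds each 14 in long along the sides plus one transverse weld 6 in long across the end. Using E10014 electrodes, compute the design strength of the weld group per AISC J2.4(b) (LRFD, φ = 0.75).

E100XX → F_EXX = 100 ksi.
t_e = 0.707 × 0.25 = 0.1767 in.
R_nwl = 0.6 × 100 × 0.1767 × 28 = 296.9 kips (longitudinal, 2 welds).
R_nwt = 0.6 × 100 × 0.1767 × 6 = 63.63 kips (transverse, base value).
(i) R_nwl + R_nwt = 360.6 kips; (ii) 0.85 R_nwl + 1.5 R_nwt = 347.8 kips.
R_n = max = 360.6 kips [governs: (i)]; φR_n = 270.4 kips.

φR_n ≈ 270 kips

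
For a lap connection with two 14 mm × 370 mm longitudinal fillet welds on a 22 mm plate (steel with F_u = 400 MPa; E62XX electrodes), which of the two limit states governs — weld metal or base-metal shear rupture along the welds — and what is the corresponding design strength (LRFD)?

φR_n ≈ 2040 kN (weld metal governs)

E62XX → F_EXX = 620 MPa.
t_e = 0.707 × 14 = 9.898 mm; L = 740 mm.
Weld metal: φR_n = 0.75 × 0.6 × 620 × 9.898 × 740 × 10⁻³ = 2044 kN.
Base metal (shear rupture): φR_n = 0.75 × 0.6 × 400 × 22 × 740 × 10⁻³ = 2930 kN.
Governing: weld metal.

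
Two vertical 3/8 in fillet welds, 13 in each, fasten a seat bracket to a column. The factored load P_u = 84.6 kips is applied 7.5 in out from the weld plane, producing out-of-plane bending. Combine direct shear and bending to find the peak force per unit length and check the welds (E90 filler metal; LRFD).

f_max ≈ 11.7 kip/in; NOT adequate

E90XX → F_EXX = 90 ksi.
L_w = 2 × 13 = 26 in; section modulus (unit throat) S = 2 × L²/6 = 56.33 in².
Direct shear f_v = P/L_w = 84.6/26 = 3.254 kip/in.
Moment M = P × e = 84.6 × 7.5 = 634.5 kip·in; bending f_b = M/S = 11.26 kip/in.
f_max = √(f_v² + f_b²) = √(3.254² + 11.26²) = 11.72 kip/in.
φr_n = 0.75 × 0.6 × 90 × (0.707 × 0.375) = 10.74 kip/in → NOT adequate.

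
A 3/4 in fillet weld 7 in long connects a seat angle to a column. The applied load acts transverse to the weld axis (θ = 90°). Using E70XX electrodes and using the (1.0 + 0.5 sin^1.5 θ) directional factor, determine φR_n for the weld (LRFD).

φR_n ≈ 175 kip

E70XX → F_EXX = 70 ksi.
t_e = 0.707 × 0.75 = 0.5302 in; A_we = 0.5302 × 7 = 3.712 in².
Directional factor: 1.0 + 0.5 sin^1.5(90°) = 1.5.
F_nw = 0.6 × 70 × 1.5 = 63 ksi.
φR_n = 0.75 × 63 × 3.712 = 175.4 kip.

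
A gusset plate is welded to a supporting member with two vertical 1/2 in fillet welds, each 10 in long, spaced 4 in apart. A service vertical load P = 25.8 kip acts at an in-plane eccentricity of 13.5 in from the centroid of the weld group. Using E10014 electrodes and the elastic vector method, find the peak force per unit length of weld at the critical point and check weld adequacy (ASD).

f_max ≈ 8.17 kip/in; adequate

E100XX → F_EXX = 100 ksi.
Total weld length L_w = 20 in. Treat welds as unit-width lines.
Polar moment about centroid: J = 2[d³/12 + d(b/2)²] = 2[10³/12 + 10×2²] = 246.7 in³.
Direct shear f_v = P/L_w = 25.8 / 20 = 1.29 kip/in (vertical).
Torsion M = P·e = 25.8 × 13.5 = 348.3 kip·in.
Critical point at (x, y) = (2, 5) from centroid. f_tx = M·y/J = 7.06 kip/in; f_ty = M·x/J = 2.824 kip/in.
Resultant f_max = √[f_tx² + (f_v + f_ty)²] = √[7.06² + (1.29 + 2.824)²] = 8.171 kip/in.
Capacity per unit length: r_n/Ω = (1/2.0) × 0.6 × 100 × (0.707 × 0.5) = 10.6 kip/in.
8.171 ≤ 10.6 → adequate.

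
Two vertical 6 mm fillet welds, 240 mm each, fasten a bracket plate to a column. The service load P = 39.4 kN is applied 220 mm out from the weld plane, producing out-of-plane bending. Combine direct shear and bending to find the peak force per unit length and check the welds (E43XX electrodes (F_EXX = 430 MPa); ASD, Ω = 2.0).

L_w = 2 × 240 = 480 mm; section modulus (unit throat) S = 2 × L²/6 = 19200 mm².
Direct shear f_v = P/L_w = 39.4×10³/480 = 82.08 N/mm.
Moment M = P × e = 39.4×10³ × 220 = 8668000 N·mm; bending f_b = M/S = 451.5 N/mm.
f_max = √(f_v² + f_b²) = √(82.08² + 451.5²) = 458.9 N/mm.
r_n/Ω = (1/2.0) × 0.6 × 430 × (0.707 × 6) = 547.2 N/mm → adequate.

f_max ≈ 459 N/mm; adequate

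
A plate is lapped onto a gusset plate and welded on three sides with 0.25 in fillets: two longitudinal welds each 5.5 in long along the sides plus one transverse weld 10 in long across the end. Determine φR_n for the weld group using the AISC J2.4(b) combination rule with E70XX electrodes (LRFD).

E70XX → F_EXX = 70 ksi.
t_e = 0.707 × 0.25 = 0.1767 in.
R_nwl = 0.6 × 70 × 0.1767 × 11 = 81.66 kip (longitudinal, 2 welds).
R_nwt = 0.6 × 70 × 0.1767 × 10 = 74.23 kip (transverse, base value).
(i) R_nwl + R_nwt = 155.9 kip; (ii) 0.85 R_nwl + 1.5 R_nwt = 180.8 kip.
R_n = max = 180.8 kip [governs: (ii)]; φR_n = 135.6 kip.

φR_n ≈ 136 kip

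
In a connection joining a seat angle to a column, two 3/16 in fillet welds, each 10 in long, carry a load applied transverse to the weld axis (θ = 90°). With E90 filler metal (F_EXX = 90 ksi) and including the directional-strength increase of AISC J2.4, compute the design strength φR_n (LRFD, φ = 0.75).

t_e = 0.707 × 0.1875 = 0.1326 in; A_we = 0.1326 × 20 = 2.651 in².
Directional factor: 1.0 + 0.5 sin^1.5(90°) = 1.5.
F_nw = 0.6 × 90 × 1.5 = 81 ksi.
φR_n = 0.75 × 81 × 2.651 = 161.1 kip.

φR_n ≈ 161 kip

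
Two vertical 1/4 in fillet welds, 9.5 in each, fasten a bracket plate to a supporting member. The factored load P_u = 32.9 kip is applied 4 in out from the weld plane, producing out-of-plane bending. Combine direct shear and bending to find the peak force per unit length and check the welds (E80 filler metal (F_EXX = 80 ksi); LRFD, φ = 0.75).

f_max ≈ 4.7 kip/in; adequate

L_w = 2 × 9.5 = 19 in; section modulus (unit throat) S = 2 × L²/6 = 30.08 in².
Direct shear f_v = P/L_w = 32.9/19 = 1.732 kip/in.
Moment M = P × e = 32.9 × 4 = 131.6 kip·in; bending f_b = M/S = 4.375 kip/in.
f_max = √(f_v² + f_b²) = √(1.732² + 4.375²) = 4.705 kip/in.
φr_n = 0.75 × 0.6 × 80 × (0.707 × 0.25) = 6.363 kip/in → adequate.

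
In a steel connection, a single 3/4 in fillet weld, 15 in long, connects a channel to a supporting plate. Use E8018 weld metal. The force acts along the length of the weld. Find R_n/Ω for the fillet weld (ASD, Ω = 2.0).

E80XX → F_EXX = 80 ksi.
Effective throat t_e = 0.707 × 0.75 = 0.5302 in.
Total length L = 15 in; A_we = 0.5302 × 15 = 7.954 in².
F_nw = 0.6 F_EXX = 0.6 × 80 = 48 ksi.
R_n = 48 × 7.954 = 381.8 kip; R_n/Ω = 381.8/2.0 = 190.9 kip.

R_n/Ω ≈ 191 kip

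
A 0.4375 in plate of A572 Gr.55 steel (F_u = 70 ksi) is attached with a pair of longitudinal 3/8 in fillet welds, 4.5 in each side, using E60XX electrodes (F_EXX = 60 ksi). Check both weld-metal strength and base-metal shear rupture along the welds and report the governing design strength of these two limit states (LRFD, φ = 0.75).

φR_n ≈ 64.4 kip (weld metal governs)

t_e = 0.707 × 0.375 = 0.2651 in; L = 9 in.
Weld metal: φR_n = 0.75 × 0.6 × 60 × 0.2651 × 9 = 64.43 kip.
Base metal (shear rupture): φR_n = 0.75 × 0.6 × 70 × 0.4375 × 9 = 124 kip.
Governing: weld metal.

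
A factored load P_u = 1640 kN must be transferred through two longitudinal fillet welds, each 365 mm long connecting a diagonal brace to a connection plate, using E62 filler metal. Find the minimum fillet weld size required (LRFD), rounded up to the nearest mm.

E62XX → F_EXX = 620 MPa.
Total weld length L = 730 mm.
Required throat t_e = P_u / (φ × 0.6 F_EXX × L) = 1640 / (0.75 × 0.6 × 620 × 730 × 10⁻³) = 8.052 mm.
Required leg w = t_e / 0.707 = 11.39 mm → use 12 mm.

w = 12 mm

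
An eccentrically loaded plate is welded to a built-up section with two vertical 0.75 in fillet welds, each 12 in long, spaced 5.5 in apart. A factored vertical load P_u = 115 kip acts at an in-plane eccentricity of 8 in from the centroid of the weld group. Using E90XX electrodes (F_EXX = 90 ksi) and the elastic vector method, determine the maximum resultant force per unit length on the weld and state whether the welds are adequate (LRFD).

f_max ≈ 15.6 kip/in; adequate

Total weld length L_w = 24 in. Treat welds as unit-width lines.
Polar moment about centroid: J = 2[d³/12 + d(b/2)²] = 2[12³/12 + 12×2.75²] = 469.5 in³.
Direct shear f_v = P/L_w = 115 / 24 = 4.792 kip/in (vertical).
Torsion M = P·e = 115 × 8 = 920 kip·in.
Critical point at (x, y) = (2.75, 6) from centroid. f_tx = M·y/J = 11.76 kip/in; f_ty = M·x/J = 5.389 kip/in.
Resultant f_max = √[f_tx² + (f_v + f_ty)²] = √[11.76² + (4.792 + 5.389)²] = 15.55 kip/in.
Capacity per unit length: φr_n = 0.75 × 0.6 × 90 × (0.707 × 0.75) = 21.48 kip/in.
15.55 ≤ 21.48 → adequate.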